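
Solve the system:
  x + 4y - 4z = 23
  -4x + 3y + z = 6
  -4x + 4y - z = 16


Using Cramer's rule. Expand each determinant along the first row.
D  = 1*[3*(-1) - 1*4] - 4*[(-4)*(-1) - 1*(-4)] + (-4)*[(-4)*4 - 3*(-4)]
  = 1*(-7) - 4*(8) + (-4)*(-4) = -23
Dx = 23*[3*(-1) - 1*4] - 4*[6*(-1) - 1*16] + (-4)*[6*4 - 3*16]
  = 23*(-7) - 4*(-22) + (-4)*(-24) = 23
Dy = 1*[6*(-1) - 1*16] - 23*[(-4)*(-1) - 1*(-4)] + (-4)*[(-4)*16 - 6*(-4)]
  = 1*(-22) - 23*(8) + (-4)*(-40) = -46
Dz = 1*[3*16 - 6*4] - 4*[(-4)*16 - 6*(-4)] + 23*[(-4)*4 - 3*(-4)]
  = 1*(24) - 4*(-40) + 23*(-4) = 92
x = Dx/D = 23/-23 = -1, y = Dy/D = -46/-23 = 2, z = Dz/D = 92/-23 = -4
Check eq1: (1)(-1) + (4)(2) + (-4)(-4) = 23 = 23 ✓
Check eq2: (-4)(-1) + (3)(2) + (1)(-4) = 6 = 6 ✓
Check eq3: (-4)(-1) + (4)(2) + (-1)(-4) = 16 = 16 ✓

x = -1, y = 2, z = -4


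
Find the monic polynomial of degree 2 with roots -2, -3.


A monic polynomial with roots -2, -3 is:
p(x) = (x + 2)(x + 3)
After multiplying by (x + 2): x + 2
After multiplying by (x + 3): x^2 + 5x + 6

x^2 + 5x + 6


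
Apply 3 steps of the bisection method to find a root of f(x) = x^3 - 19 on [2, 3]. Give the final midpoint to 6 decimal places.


f(x) = x^3 - 19
f(2) = -11 < 0
f(3) = 8 > 0

Step 1: midpoint = (2.000000 + 3.000000)/2 = 2.500000
  f(2.500000) = -3.375000
  f(mid) < 0, so root is in [2.500000, 3.000000]

Step 2: midpoint = (2.500000 + 3.000000)/2 = 2.750000
  f(2.750000) = 1.796875
  f(mid) > 0, so root is in [2.500000, 2.750000]

Step 3: midpoint = (2.500000 + 2.750000)/2 = 2.625000
  f(2.625000) = -0.912109
  f(mid) < 0, so root is in [2.625000, 2.750000]

midpoint = 2.625000


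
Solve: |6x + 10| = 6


An absolute value equation |expr| = 6 gives two cases:
Case 1: 6x + 10 = 6
  6x = -4, so x = -2/3
Case 2: 6x + 10 = -6
  6x = -16, so x = -8/3

x = -8/3, x = -2/3


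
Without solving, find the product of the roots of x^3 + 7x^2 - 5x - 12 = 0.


By Vieta's formulas for x^3 + bx^2 + cx + d = 0:
  r1 + r2 + r3 = -b/a = -7
  r1*r2 + r1*r3 + r2*r3 = c/a = -5
  r1*r2*r3 = -d/a = 12


Product = 12


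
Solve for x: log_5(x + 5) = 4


Convert to exponential form: x + 5 = 5^4 = 625
x = 625 - 5 = 620
Check: log_5(620 + 5) = log_5(625) = log_5(625) = 4 ✓

x = 620


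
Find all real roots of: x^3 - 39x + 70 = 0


Let p(x) = x^3 - 39x + 70. By the rational root theorem (leading coefficient 1), any rational root is an integer divisor of 70: try ±1, ±2, ... in turn.
Test x = 1: value = 32 ≠ 0.
Test x = -1: value = 108 ≠ 0.
Test x = 2: value = 0 ✓, so (x - 2) is a factor.
Synthetic division by (x - 2): bring down 1; 1(2) + 0 = 2; 2(2) - 39 = -35; (-35)(2) + 70 = 0 → quotient x^2 + 2x - 35, remainder 0.
Solve the quadratic x^2 + 2x - 35 = 0: discriminant = 2^2 - 4(1)(-35) = 4 + 140 = 144.
sqrt(144) = 12, so x = (-2 ± 12)/2: x = 5 or x = -7.

x = -7, x = 2, x = 5


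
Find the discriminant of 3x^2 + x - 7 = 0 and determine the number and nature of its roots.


For ax^2 + bx + c = 0, discriminant D = b^2 - 4ac
Here a = 3, b = 1, c = -7
D = (1)^2 - 4(3)(-7) = 1 + 84 = 85

D = 85 > 0 but not a perfect square
The equation has 2 distinct real irrational roots.

Discriminant = 85, 2 distinct real irrational roots


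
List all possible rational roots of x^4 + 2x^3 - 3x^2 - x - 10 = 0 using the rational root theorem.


Rational root theorem: possible roots are ±p/q where:
  p divides the constant term (-10): p ∈ {1, 2, 5, 10}
  q divides the leading coefficient (1): q ∈ {1}

All possible rational roots: -10, -5, -2, -1, 1, 2, 5, 10

-10, -5, -2, -1, 1, 2, 5, 10


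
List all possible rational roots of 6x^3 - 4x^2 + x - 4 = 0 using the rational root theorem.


Rational root theorem: possible roots are ±p/q where:
  p divides the constant term (-4): p ∈ {1, 2, 4}
  q divides the leading coefficient (6): q ∈ {1, 2, 3, 6}

All possible rational roots: -4, -2, -4/3, -1, -2/3, -1/2, -1/3, -1/6, 1/6, 1/3, 1/2, 2/3, 1, 4/3, 2, 4

-4, -2, -4/3, -1, -2/3, -1/2, -1/3, -1/6, 1/6, 1/3, 1/2, 2/3, 1, 4/3, 2, 4


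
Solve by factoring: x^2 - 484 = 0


We need two numbers that multiply to -484 and add to 0.
Those numbers are 22 and -22 (since 22 * (-22) = -484 and 22 + (-22) = 0).
So x^2 - 484 = (x + 22)(x - 22) = 0
Setting each factor to zero: x = -22 or x = 22

x = -22, x = 22


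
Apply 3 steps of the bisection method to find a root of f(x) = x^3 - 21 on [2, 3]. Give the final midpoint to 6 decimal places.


f(x) = x^3 - 21
f(2) = -13 < 0
f(3) = 6 > 0

Step 1: midpoint = (2.000000 + 3.000000)/2 = 2.500000
  f(2.500000) = -5.375000
  f(mid) < 0, so root is in [2.500000, 3.000000]

Step 2: midpoint = (2.500000 + 3.000000)/2 = 2.750000
  f(2.750000) = -0.203125
  f(mid) < 0, so root is in [2.750000, 3.000000]

Step 3: midpoint = (2.750000 + 3.000000)/2 = 2.875000
  f(2.875000) = 2.763672
  f(mid) > 0, so root is in [2.750000, 2.875000]

midpoint = 2.875000


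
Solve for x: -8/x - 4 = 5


Subtract -4 from both sides: -8/x = 9
Multiply both sides by x: -8 = 9 * x
Divide by 9: x = -8/9

x = -8/9


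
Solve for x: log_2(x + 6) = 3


Convert to exponential form: x + 6 = 2^3 = 8
x = 8 - 6 = 2
Check: log_2(2 + 6) = log_2(8) = log_2(8) = 3 ✓

x = 2


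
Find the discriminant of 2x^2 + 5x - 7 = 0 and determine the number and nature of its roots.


For ax^2 + bx + c = 0, discriminant D = b^2 - 4ac
Here a = 2, b = 5, c = -7
D = (5)^2 - 4(2)(-7) = 25 + 56 = 81

D = 81 > 0 and is a perfect square (sqrt = 9)
The equation has 2 distinct real rational roots.

Discriminant = 81, 2 distinct real rational roots


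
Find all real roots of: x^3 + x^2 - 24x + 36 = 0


Let p(x) = x^3 + x^2 - 24x + 36. By the rational root theorem (leading coefficient 1), any rational root is an integer divisor of 36: try ±1, ±2, ... in turn.
Test x = 1: value = 14 ≠ 0.
Test x = -1: value = 60 ≠ 0.
Test x = 2: value = 0 ✓, so (x - 2) is a factor.
Synthetic division by (x - 2): bring down 1; 1(2) + 1 = 3; 3(2) - 24 = -18; (-18)(2) + 36 = 0 → quotient x^2 + 3x - 18, remainder 0.
Solve the quadratic x^2 + 3x - 18 = 0: discriminant = 3^2 - 4(1)(-18) = 9 + 72 = 81.
sqrt(81) = 9, so x = (-3 ± 9)/2: x = 3 or x = -6.

x = -6, x = 2, x = 3


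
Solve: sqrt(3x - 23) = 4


Square both sides: 3x - 23 = 4^2 = 16
3x = 16 + 23 = 39
x = 13
Check: sqrt(3*13 - 23) = sqrt(16) = 4 ✓

x = 13


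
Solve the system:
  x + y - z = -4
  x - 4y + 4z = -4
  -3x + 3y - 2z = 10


Using Cramer's rule. Expand each determinant along the first row.
D  = 1*[(-4)*(-2) - 4*3] - 1*[1*(-2) - 4*(-3)] + (-1)*[1*3 - (-4)*(-3)]
  = 1*(-4) - 1*(10) + (-1)*(-9) = -5
Dx = (-4)*[(-4)*(-2) - 4*3] - 1*[(-4)*(-2) - 4*10] + (-1)*[(-4)*3 - (-4)*10]
  = (-4)*(-4) - 1*(-32) + (-1)*(28) = 20
Dy = 1*[(-4)*(-2) - 4*10] - (-4)*[1*(-2) - 4*(-3)] + (-1)*[1*10 - (-4)*(-3)]
  = 1*(-32) - (-4)*(10) + (-1)*(-2) = 10
Dz = 1*[(-4)*10 - (-4)*3] - 1*[1*10 - (-4)*(-3)] + (-4)*[1*3 - (-4)*(-3)]
  = 1*(-28) - 1*(-2) + (-4)*(-9) = 10
x = Dx/D = 20/-5 = -4, y = Dy/D = 10/-5 = -2, z = Dz/D = 10/-5 = -2
Check eq1: (1)(-4) + (1)(-2) + (-1)(-2) = -4 = -4 ✓
Check eq2: (1)(-4) + (-4)(-2) + (4)(-2) = -4 = -4 ✓
Check eq3: (-3)(-4) + (3)(-2) + (-2)(-2) = 10 = 10 ✓

x = -4, y = -2, z = -2


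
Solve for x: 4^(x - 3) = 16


Express both sides with the same base.
16 = 4^2
Since the bases match, equate exponents: x - 3 = 2
So x = 2 - (-3) = 5

x = 5


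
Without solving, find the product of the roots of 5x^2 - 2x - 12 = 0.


By Vieta's formulas for ax^2 + bx + c = 0:
  Sum of roots = -b/a
  Product of roots = c/a

Here a = 5, b = -2, c = -12
Sum = -(-2)/5 = 2/5
Product = -12/5 = -12/5

Product = -12/5


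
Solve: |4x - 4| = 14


An absolute value equation |expr| = 14 gives two cases:
Case 1: 4x - 4 = 14
  4x = 18, so x = 9/2
Case 2: 4x - 4 = -14
  4x = -10, so x = -5/2

x = -5/2, x = 9/2


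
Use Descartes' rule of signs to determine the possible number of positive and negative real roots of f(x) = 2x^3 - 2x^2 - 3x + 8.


Descartes' rule of signs:

For positive roots, count sign changes in f(x) = 2x^3 - 2x^2 - 3x + 8:
Signs of coefficients: +, -, -, +
Number of sign changes: 2
Possible positive real roots: 2, 0

For negative roots, examine f(-x) = -2x^3 - 2x^2 + 3x + 8:
Signs of coefficients: -, -, +, +
Number of sign changes: 1
Possible negative real roots: 1

Positive roots: 2 or 0; Negative roots: 1


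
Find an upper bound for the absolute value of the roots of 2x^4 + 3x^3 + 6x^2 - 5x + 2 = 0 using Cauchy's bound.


Cauchy's bound: all roots r satisfy |r| <= 1 + max(|a_i/a_n|) for i = 0,...,n-1
where a_n is the leading coefficient.

Coefficients: [2, 3, 6, -5, 2]
Leading coefficient a_n = 2
Ratios |a_i/a_n|: 3/2, 3, 5/2, 1
Maximum ratio: 3
Cauchy's bound: |r| <= 1 + 3 = 4

Upper bound = 4


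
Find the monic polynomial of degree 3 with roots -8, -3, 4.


A monic polynomial with roots -8, -3, 4 is:
p(x) = (x + 8)(x + 3)(x - 4)
After multiplying by (x + 8): x + 8
After multiplying by (x + 3): x^2 + 11x + 24
After multiplying by (x - 4): x^3 + 7x^2 - 20x - 96

x^3 + 7x^2 - 20x - 96


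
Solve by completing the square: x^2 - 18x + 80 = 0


Start: x^2 - 18x + 80 = 0
Move constant: x^2 - 18x = -80
Half of -18 is -9, squared is 81
Add 81 to both sides: x^2 - 18x + 81 = 1
(x - 9)^2 = 1
x - 9 = ±1
x = 9 + 1 = 10 or x = 9 - 1 = 8

x = 8, x = 10


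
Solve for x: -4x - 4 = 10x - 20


Starting with: -4x - 4 = 10x - 20
Move all x terms to left: (-4 - 10)x = -20 + 4
Simplify: -14x = -16
Divide both sides by -14: x = 8/7

x = 8/7


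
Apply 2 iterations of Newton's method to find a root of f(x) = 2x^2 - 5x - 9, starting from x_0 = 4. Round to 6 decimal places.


Newton's method: x_(n+1) = x_n - f(x_n)/f'(x_n)
f(x) = 2x^2 - 5x - 9
f'(x) = 4x - 5

Iteration 1:
  f(4.000000) = 3.000000
  f'(4.000000) = 11.000000
  x_1 = 4.000000 - (3.000000)/(11.000000) = 3.727273

Iteration 2:
  f(3.727273) = 0.148760
  f'(3.727273) = 9.909091
  x_2 = 3.727273 - (0.148760)/(9.909091) = 3.712260

x_2 = 3.712260


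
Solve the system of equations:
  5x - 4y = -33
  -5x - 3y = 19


Using Cramer's rule:
Determinant D = (5)(-3) - (-5)(-4) = -15 - 20 = -35
Dx = (-33)(-3) - (19)(-4) = 99 + 76 = 175
Dy = (5)(19) - (-5)(-33) = 95 - 165 = -70
x = Dx/D = 175/-35 = -5
y = Dy/D = -70/-35 = 2

x = -5, y = 2


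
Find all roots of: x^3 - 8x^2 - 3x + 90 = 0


Let p(x) = x^3 - 8x^2 - 3x + 90. By the rational root theorem (leading coefficient 1), any rational root is an integer divisor of 90: try ±1, ±2, ... in turn.
Test x = 1: value = 80 ≠ 0.
Test x = -1: value = 84 ≠ 0.
Test x = 2: value = 60 ≠ 0.
Test x = -2: value = 56 ≠ 0.
Test x = 3: value = 36 ≠ 0.
Test x = -3: value = 0 ✓, so (x + 3) is a factor.
Synthetic division by (x + 3): bring down 1; 1(-3) - 8 = -11; (-11)(-3) - 3 = 30; 30(-3) + 90 = 0 → quotient x^2 - 11x + 30, remainder 0.
Solve the quadratic x^2 - 11x + 30 = 0: discriminant = (-11)^2 - 4(1)(30) = 121 - 120 = 1.
sqrt(1) = 1, so x = (11 ± 1)/2: x = 6 or x = 5.
Collecting all roots found:

x = -3, x = 5, x = 6


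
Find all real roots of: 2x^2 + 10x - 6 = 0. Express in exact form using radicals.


Using the quadratic formula: x = (-b ± sqrt(b^2 - 4ac)) / (2a)
Here a = 2, b = 10, c = -6
Discriminant = b^2 - 4ac = 10^2 - 4(2)(-6) = 100 + 48 = 148
Since discriminant = 148 > 0, there are two real roots.
x = (-10 ± 2*sqrt(37)) / 4
Simplifying: x = (-5 ± sqrt(37)) / 2
Numerically: x ≈ 0.5414 or x ≈ -5.5414

x = (-5 + sqrt(37)) / 2 or x = (-5 - sqrt(37)) / 2


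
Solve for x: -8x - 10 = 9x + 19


Starting with: -8x - 10 = 9x + 19
Move all x terms to left: (-8 - 9)x = 19 + 10
Simplify: -17x = 29
Divide both sides by -17: x = -29/17

x = -29/17


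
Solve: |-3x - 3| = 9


An absolute value equation |expr| = 9 gives two cases:
Case 1: -3x - 3 = 9
  -3x = 12, so x = -4
Case 2: -3x - 3 = -9
  -3x = -6, so x = 2

x = -4, x = 2


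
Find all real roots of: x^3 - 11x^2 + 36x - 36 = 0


Let p(x) = x^3 - 11x^2 + 36x - 36. By the rational root theorem (leading coefficient 1), any rational root is an integer divisor of 36: try ±1, ±2, ... in turn.
Test x = 1: value = -10 ≠ 0.
Test x = -1: value = -84 ≠ 0.
Test x = 2: value = 0 ✓, so (x - 2) is a factor.
Synthetic division by (x - 2): bring down 1; 1(2) - 11 = -9; (-9)(2) + 36 = 18; 18(2) - 36 = 0 → quotient x^2 - 9x + 18, remainder 0.
Solve the quadratic x^2 - 9x + 18 = 0: discriminant = (-9)^2 - 4(1)(18) = 81 - 72 = 9.
sqrt(9) = 3, so x = (9 ± 3)/2: x = 6 or x = 3.

x = 2, x = 3, x = 6


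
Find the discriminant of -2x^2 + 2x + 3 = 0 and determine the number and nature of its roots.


For ax^2 + bx + c = 0, discriminant D = b^2 - 4ac
Here a = -2, b = 2, c = 3
D = (2)^2 - 4(-2)(3) = 4 + 24 = 28

D = 28 > 0 but not a perfect square
The equation has 2 distinct real irrational roots.

Discriminant = 28, 2 distinct real irrational roots


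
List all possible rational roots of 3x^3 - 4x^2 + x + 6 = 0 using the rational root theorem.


Rational root theorem: possible roots are ±p/q where:
  p divides the constant term (6): p ∈ {1, 2, 3, 6}
  q divides the leading coefficient (3): q ∈ {1, 3}

All possible rational roots: -6, -3, -2, -1, -2/3, -1/3, 1/3, 2/3, 1, 2, 3, 6

-6, -3, -2, -1, -2/3, -1/3, 1/3, 2/3, 1, 2, 3, 6


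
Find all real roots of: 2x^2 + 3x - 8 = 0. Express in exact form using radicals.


Using the quadratic formula: x = (-b ± sqrt(b^2 - 4ac)) / (2a)
Here a = 2, b = 3, c = -8
Discriminant = b^2 - 4ac = 3^2 - 4(2)(-8) = 9 + 64 = 73
Since discriminant = 73 > 0, there are two real roots.
x = (-3 ± sqrt(73)) / 4
Numerically: x ≈ 1.3860 or x ≈ -2.8860

x = (-3 + sqrt(73)) / 4 or x = (-3 - sqrt(73)) / 4


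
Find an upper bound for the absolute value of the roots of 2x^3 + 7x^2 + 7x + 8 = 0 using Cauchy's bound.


Cauchy's bound: all roots r satisfy |r| <= 1 + max(|a_i/a_n|) for i = 0,...,n-1
where a_n is the leading coefficient.

Coefficients: [2, 7, 7, 8]
Leading coefficient a_n = 2
Ratios |a_i/a_n|: 7/2, 7/2, 4
Maximum ratio: 4
Cauchy's bound: |r| <= 1 + 4 = 5

Upper bound = 5


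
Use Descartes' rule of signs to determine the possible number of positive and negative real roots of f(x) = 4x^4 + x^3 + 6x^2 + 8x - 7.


Descartes' rule of signs:

For positive roots, count sign changes in f(x) = 4x^4 + x^3 + 6x^2 + 8x - 7:
Signs of coefficients: +, +, +, +, -
Number of sign changes: 1
Possible positive real roots: 1

For negative roots, examine f(-x) = 4x^4 - x^3 + 6x^2 - 8x - 7:
Signs of coefficients: +, -, +, -, -
Number of sign changes: 3
Possible negative real roots: 3, 1

Positive roots: 1; Negative roots: 3 or 1


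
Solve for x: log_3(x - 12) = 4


Convert to exponential form: x - 12 = 3^4 = 81
x = 81 + 12 = 93
Check: log_3(93 - 12) = log_3(81) = log_3(81) = 4 ✓

x = 93


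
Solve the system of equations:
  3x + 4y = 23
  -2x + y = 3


Using Cramer's rule:
Determinant D = (3)(1) - (-2)(4) = 3 + 8 = 11
Dx = (23)(1) - (3)(4) = 23 - 12 = 11
Dy = (3)(3) - (-2)(23) = 9 + 46 = 55
x = Dx/D = 11/11 = 1
y = Dy/D = 55/11 = 5

x = 1, y = 5


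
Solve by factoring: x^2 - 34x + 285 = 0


We need two numbers that multiply to 285 and add to -34.
Those numbers are -19 and -15 (since (-19) * (-15) = 285 and (-19) + (-15) = -34).
So x^2 - 34x + 285 = (x - 19)(x - 15) = 0
Setting each factor to zero: x = 19 or x = 15

x = 15, x = 19


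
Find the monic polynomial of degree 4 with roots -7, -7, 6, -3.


A monic polynomial with roots -7, -7, 6, -3 is:
p(x) = (x + 7)(x + 7)(x - 6)(x + 3)
After multiplying by (x + 7): x + 7
After multiplying by (x + 7): x^2 + 14x + 49
After multiplying by (x - 6): x^3 + 8x^2 - 35x - 294
After multiplying by (x + 3): x^4 + 11x^3 - 11x^2 - 399x - 882

x^4 + 11x^3 - 11x^2 - 399x - 882


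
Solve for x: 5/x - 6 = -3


Subtract -6 from both sides: 5/x = 3
Multiply both sides by x: 5 = 3 * x
Divide by 3: x = 5/3

x = 5/3


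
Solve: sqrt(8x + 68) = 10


Square both sides: 8x + 68 = 10^2 = 100
8x = 100 - 68 = 32
x = 4
Check: sqrt(8*4 + 68) = sqrt(100) = 10 ✓

x = 4


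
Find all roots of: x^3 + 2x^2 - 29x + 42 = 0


Let p(x) = x^3 + 2x^2 - 29x + 42. By the rational root theorem (leading coefficient 1), any rational root is an integer divisor of 42: try ±1, ±2, ... in turn.
Test x = 1: value = 16 ≠ 0.
Test x = -1: value = 72 ≠ 0.
Test x = 2: value = 0 ✓, so (x - 2) is a factor.
Synthetic division by (x - 2): bring down 1; 1(2) + 2 = 4; 4(2) - 29 = -21; (-21)(2) + 42 = 0 → quotient x^2 + 4x - 21, remainder 0.
Solve the quadratic x^2 + 4x - 21 = 0: discriminant = 4^2 - 4(1)(-21) = 16 + 84 = 100.
sqrt(100) = 10, so x = (-4 ± 10)/2: x = 3 or x = -7.
Collecting all roots found:

x = -7, x = 2, x = 3


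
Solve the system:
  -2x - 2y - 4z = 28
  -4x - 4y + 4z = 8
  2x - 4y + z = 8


Using Cramer's rule. Expand each determinant along the first row.
D  = (-2)*[(-4)*1 - 4*(-4)] - (-2)*[(-4)*1 - 4*2] + (-4)*[(-4)*(-4) - (-4)*2]
  = (-2)*(12) - (-2)*(-12) + (-4)*(24) = -144
Dx = 28*[(-4)*1 - 4*(-4)] - (-2)*[8*1 - 4*8] + (-4)*[8*(-4) - (-4)*8]
  = 28*(12) - (-2)*(-24) + (-4)*(0) = 288
Dy = (-2)*[8*1 - 4*8] - 28*[(-4)*1 - 4*2] + (-4)*[(-4)*8 - 8*2]
  = (-2)*(-24) - 28*(-12) + (-4)*(-48) = 576
Dz = (-2)*[(-4)*8 - 8*(-4)] - (-2)*[(-4)*8 - 8*2] + 28*[(-4)*(-4) - (-4)*2]
  = (-2)*(0) - (-2)*(-48) + 28*(24) = 576
x = Dx/D = 288/-144 = -2, y = Dy/D = 576/-144 = -4, z = Dz/D = 576/-144 = -4
Check eq1: (-2)(-2) + (-2)(-4) + (-4)(-4) = 28 = 28 ✓
Check eq2: (-4)(-2) + (-4)(-4) + (4)(-4) = 8 = 8 ✓
Check eq3: (2)(-2) + (-4)(-4) + (1)(-4) = 8 = 8 ✓

x = -2, y = -4, z = -4


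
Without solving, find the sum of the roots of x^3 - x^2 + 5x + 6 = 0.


By Vieta's formulas for x^3 + bx^2 + cx + d = 0:
  r1 + r2 + r3 = -b/a = 1
  r1*r2 + r1*r3 + r2*r3 = c/a = 5
  r1*r2*r3 = -d/a = -6


Sum = 1


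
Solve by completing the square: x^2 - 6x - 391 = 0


Start: x^2 - 6x - 391 = 0
Move constant: x^2 - 6x = 391
Half of -6 is -3, squared is 9
Add 9 to both sides: x^2 - 6x + 9 = 400
(x - 3)^2 = 400
x - 3 = ±20
x = 3 + 20 = 23 or x = 3 - 20 = -17

x = -17, x = 23


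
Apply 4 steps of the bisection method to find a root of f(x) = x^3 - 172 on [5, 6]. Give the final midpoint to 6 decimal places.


f(x) = x^3 - 172
f(5) = -47 < 0
f(6) = 44 > 0

Step 1: midpoint = (5.000000 + 6.000000)/2 = 5.500000
  f(5.500000) = -5.625000
  f(mid) < 0, so root is in [5.500000, 6.000000]

Step 2: midpoint = (5.500000 + 6.000000)/2 = 5.750000
  f(5.750000) = 18.109375
  f(mid) > 0, so root is in [5.500000, 5.750000]

Step 3: midpoint = (5.500000 + 5.750000)/2 = 5.625000
  f(5.625000) = 5.978516
  f(mid) > 0, so root is in [5.500000, 5.625000]

Step 4: midpoint = (5.500000 + 5.625000)/2 = 5.562500
  f(5.562500) = 0.111572
  f(mid) > 0, so root is in [5.500000, 5.562500]

midpoint = 5.562500


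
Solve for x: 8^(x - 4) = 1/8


Express both sides with the same base.
1/8 = 8^(-1)
Since the bases match, equate exponents: x - 4 = -1
So x = -1 - (-4) = 3

x = 3


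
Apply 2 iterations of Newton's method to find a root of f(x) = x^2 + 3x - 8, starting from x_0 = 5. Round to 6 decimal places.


Newton's method: x_(n+1) = x_n - f(x_n)/f'(x_n)
f(x) = x^2 + 3x - 8
f'(x) = 2x + 3

Iteration 1:
  f(5.000000) = 32.000000
  f'(5.000000) = 13.000000
  x_1 = 5.000000 - (32.000000)/(13.000000) = 2.538462

Iteration 2:
  f(2.538462) = 6.059172
  f'(2.538462) = 8.076923
  x_2 = 2.538462 - (6.059172)/(8.076923) = 1.788278

x_2 = 1.788278


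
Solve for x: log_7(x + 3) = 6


Convert to exponential form: x + 3 = 7^6 = 117649
x = 117649 - 3 = 117646
Check: log_7(117646 + 3) = log_7(117649) = log_7(117649) = 6 ✓

x = 117646


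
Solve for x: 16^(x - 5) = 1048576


Express both sides with the same base.
1048576 = 16^5
Since the bases match, equate exponents: x - 5 = 5
So x = 5 - (-5) = 10

x = 10


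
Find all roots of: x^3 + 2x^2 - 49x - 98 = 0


Let p(x) = x^3 + 2x^2 - 49x - 98. By the rational root theorem (leading coefficient 1), any rational root is an integer divisor of 98: try ±1, ±2, ... in turn.
Test x = 1: value = -144 ≠ 0.
Test x = -1: value = -48 ≠ 0.
Test x = 2: value = -180 ≠ 0.
Test x = -2: value = 0 ✓, so (x + 2) is a factor.
Synthetic division by (x + 2): bring down 1; 1(-2) + 2 = 0; 0(-2) - 49 = -49; (-49)(-2) - 98 = 0 → quotient x^2 - 49, remainder 0.
Solve the quadratic x^2 - 49 = 0: discriminant = 0^2 - 4(1)(-49) = 0 + 196 = 196.
sqrt(196) = 14, so x = (0 ± 14)/2: x = 7 or x = -7.
Collecting all roots found:

x = -7, x = -2, x = 7


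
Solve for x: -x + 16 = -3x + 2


Starting with: -x + 16 = -3x + 2
Move all x terms to left: (-1 + 3)x = 2 - 16
Simplify: 2x = -14
Divide both sides by 2: x = -7

x = -7


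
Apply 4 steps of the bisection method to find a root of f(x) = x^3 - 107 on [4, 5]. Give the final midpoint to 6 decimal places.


f(x) = x^3 - 107
f(4) = -43 < 0
f(5) = 18 > 0

Step 1: midpoint = (4.000000 + 5.000000)/2 = 4.500000
  f(4.500000) = -15.875000
  f(mid) < 0, so root is in [4.500000, 5.000000]

Step 2: midpoint = (4.500000 + 5.000000)/2 = 4.750000
  f(4.750000) = 0.171875
  f(mid) > 0, so root is in [4.500000, 4.750000]

Step 3: midpoint = (4.500000 + 4.750000)/2 = 4.625000
  f(4.625000) = -8.068359
  f(mid) < 0, so root is in [4.625000, 4.750000]

Step 4: midpoint = (4.625000 + 4.750000)/2 = 4.687500
  f(4.687500) = -4.003174
  f(mid) < 0, so root is in [4.687500, 4.750000]

midpoint = 4.687500


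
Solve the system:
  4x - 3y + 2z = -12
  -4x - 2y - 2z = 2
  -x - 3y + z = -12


Using Cramer's rule. Expand each determinant along the first row.
D  = 4*[(-2)*1 - (-2)*(-3)] - (-3)*[(-4)*1 - (-2)*(-1)] + 2*[(-4)*(-3) - (-2)*(-1)]
  = 4*(-8) - (-3)*(-6) + 2*(10) = -30
Dx = (-12)*[(-2)*1 - (-2)*(-3)] - (-3)*[2*1 - (-2)*(-12)] + 2*[2*(-3) - (-2)*(-12)]
  = (-12)*(-8) - (-3)*(-22) + 2*(-30) = -30
Dy = 4*[2*1 - (-2)*(-12)] - (-12)*[(-4)*1 - (-2)*(-1)] + 2*[(-4)*(-12) - 2*(-1)]
  = 4*(-22) - (-12)*(-6) + 2*(50) = -60
Dz = 4*[(-2)*(-12) - 2*(-3)] - (-3)*[(-4)*(-12) - 2*(-1)] + (-12)*[(-4)*(-3) - (-2)*(-1)]
  = 4*(30) - (-3)*(50) + (-12)*(10) = 150
x = Dx/D = -30/-30 = 1, y = Dy/D = -60/-30 = 2, z = Dz/D = 150/-30 = -5
Check eq1: (4)(1) + (-3)(2) + (2)(-5) = -12 = -12 ✓
Check eq2: (-4)(1) + (-2)(2) + (-2)(-5) = 2 = 2 ✓
Check eq3: (-1)(1) + (-3)(2) + (1)(-5) = -12 = -12 ✓

x = 1, y = 2, z = -5


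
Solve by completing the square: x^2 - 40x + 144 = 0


Start: x^2 - 40x + 144 = 0
Move constant: x^2 - 40x = -144
Half of -40 is -20, squared is 400
Add 400 to both sides: x^2 - 40x + 400 = 256
(x - 20)^2 = 256
x - 20 = ±16
x = 20 + 16 = 36 or x = 20 - 16 = 4

x = 4, x = 36


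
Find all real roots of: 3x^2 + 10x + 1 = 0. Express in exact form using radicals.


Using the quadratic formula: x = (-b ± sqrt(b^2 - 4ac)) / (2a)
Here a = 3, b = 10, c = 1
Discriminant = b^2 - 4ac = 10^2 - 4(3)(1) = 100 - 12 = 88
Since discriminant = 88 > 0, there are two real roots.
x = (-10 ± 2*sqrt(22)) / 6
Simplifying: x = (-5 ± sqrt(22)) / 3
Numerically: x ≈ -0.1032 or x ≈ -3.2301

x = (-5 + sqrt(22)) / 3 or x = (-5 - sqrt(22)) / 3


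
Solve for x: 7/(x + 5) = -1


Multiply both sides by (x + 5): 7 = -1(x + 5)
Distribute: 7 = -x - 5
-x = 7 + 5 = 12
x = -12

x = -12


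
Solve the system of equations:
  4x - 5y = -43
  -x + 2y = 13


Using Cramer's rule:
Determinant D = (4)(2) - (-1)(-5) = 8 - 5 = 3
Dx = (-43)(2) - (13)(-5) = -86 + 65 = -21
Dy = (4)(13) - (-1)(-43) = 52 - 43 = 9
x = Dx/D = -21/3 = -7
y = Dy/D = 9/3 = 3

x = -7, y = 3


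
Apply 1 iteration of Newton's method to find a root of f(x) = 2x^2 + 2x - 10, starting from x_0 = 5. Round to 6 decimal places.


Newton's method: x_(n+1) = x_n - f(x_n)/f'(x_n)
f(x) = 2x^2 + 2x - 10
f'(x) = 4x + 2

Iteration 1:
  f(5.000000) = 50.000000
  f'(5.000000) = 22.000000
  x_1 = 5.000000 - (50.000000)/(22.000000) = 2.727273

x_1 = 2.727273


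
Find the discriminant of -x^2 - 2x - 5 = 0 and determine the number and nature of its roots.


For ax^2 + bx + c = 0, discriminant D = b^2 - 4ac
Here a = -1, b = -2, c = -5
D = (-2)^2 - 4(-1)(-5) = 4 - 20 = -16

D = -16 < 0
The equation has no real roots (2 complex conjugate roots).

Discriminant = -16, no real roots (2 complex conjugate roots)


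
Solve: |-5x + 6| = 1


An absolute value equation |expr| = 1 gives two cases:
Case 1: -5x + 6 = 1
  -5x = -5, so x = 1
Case 2: -5x + 6 = -1
  -5x = -7, so x = 7/5

x = 1, x = 7/5


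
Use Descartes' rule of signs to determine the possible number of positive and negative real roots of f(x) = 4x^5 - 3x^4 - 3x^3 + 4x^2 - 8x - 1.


Descartes' rule of signs:

For positive roots, count sign changes in f(x) = 4x^5 - 3x^4 - 3x^3 + 4x^2 - 8x - 1:
Signs of coefficients: +, -, -, +, -, -
Number of sign changes: 3
Possible positive real roots: 3, 1

For negative roots, examine f(-x) = -4x^5 - 3x^4 + 3x^3 + 4x^2 + 8x - 1:
Signs of coefficients: -, -, +, +, +, -
Number of sign changes: 2
Possible negative real roots: 2, 0

Positive roots: 3 or 1; Negative roots: 2 or 0


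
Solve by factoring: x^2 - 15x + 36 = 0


We need two numbers that multiply to 36 and add to -15.
Those numbers are -3 and -12 (since (-3) * (-12) = 36 and (-3) + (-12) = -15).
So x^2 - 15x + 36 = (x - 3)(x - 12) = 0
Setting each factor to zero: x = 3 or x = 12

x = 3, x = 12


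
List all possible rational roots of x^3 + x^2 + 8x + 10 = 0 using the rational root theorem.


Rational root theorem: possible roots are ±p/q where:
  p divides the constant term (10): p ∈ {1, 2, 5, 10}
  q divides the leading coefficient (1): q ∈ {1}

All possible rational roots: -10, -5, -2, -1, 1, 2, 5, 10

-10, -5, -2, -1, 1, 2, 5, 10


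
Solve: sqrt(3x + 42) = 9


Square both sides: 3x + 42 = 9^2 = 81
3x = 81 - 42 = 39
x = 13
Check: sqrt(3*13 + 42) = sqrt(81) = 9 ✓

x = 13


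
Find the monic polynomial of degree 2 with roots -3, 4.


A monic polynomial with roots -3, 4 is:
p(x) = (x + 3)(x - 4)
After multiplying by (x + 3): x + 3
After multiplying by (x - 4): x^2 - x - 12

x^2 - x - 12


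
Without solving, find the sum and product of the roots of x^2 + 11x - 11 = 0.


By Vieta's formulas for ax^2 + bx + c = 0:
  Sum of roots = -b/a
  Product of roots = c/a

Here a = 1, b = 11, c = -11
Sum = -(11)/1 = -11
Product = -11/1 = -11

Sum = -11, Product = -11


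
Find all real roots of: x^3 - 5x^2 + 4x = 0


The constant term is 0, so x = 0 is a root. Factor out x:
  x(x^2 - 5x + 4) = 0
Solve the quadratic x^2 - 5x + 4 = 0: discriminant = (-5)^2 - 4(1)(4) = 25 - 16 = 9.
sqrt(9) = 3, so x = (5 ± 3)/2: x = 4 or x = 1.

x = 0, x = 1, x = 4


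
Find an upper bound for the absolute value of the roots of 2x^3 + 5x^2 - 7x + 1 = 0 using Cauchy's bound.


Cauchy's bound: all roots r satisfy |r| <= 1 + max(|a_i/a_n|) for i = 0,...,n-1
where a_n is the leading coefficient.

Coefficients: [2, 5, -7, 1]
Leading coefficient a_n = 2
Ratios |a_i/a_n|: 5/2, 7/2, 1/2
Maximum ratio: 7/2
Cauchy's bound: |r| <= 1 + 7/2 = 9/2

Upper bound = 9/2


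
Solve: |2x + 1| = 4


An absolute value equation |expr| = 4 gives two cases:
Case 1: 2x + 1 = 4
  2x = 3, so x = 3/2
Case 2: 2x + 1 = -4
  2x = -5, so x = -5/2

x = -5/2, x = 3/2


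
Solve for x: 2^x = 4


Express both sides with the same base.
4 = 2^2
Since the bases match: x = 2

x = 2


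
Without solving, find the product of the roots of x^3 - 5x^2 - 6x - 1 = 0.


By Vieta's formulas for x^3 + bx^2 + cx + d = 0:
  r1 + r2 + r3 = -b/a = 5
  r1*r2 + r1*r3 + r2*r3 = c/a = -6
  r1*r2*r3 = -d/a = 1


Product = 1


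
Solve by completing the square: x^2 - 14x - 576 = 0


Start: x^2 - 14x - 576 = 0
Move constant: x^2 - 14x = 576
Half of -14 is -7, squared is 49
Add 49 to both sides: x^2 - 14x + 49 = 625
(x - 7)^2 = 625
x - 7 = ±25
x = 7 + 25 = 32 or x = 7 - 25 = -18

x = -18, x = 32


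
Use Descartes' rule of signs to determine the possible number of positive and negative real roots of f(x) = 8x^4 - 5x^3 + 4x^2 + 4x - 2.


Descartes' rule of signs:

For positive roots, count sign changes in f(x) = 8x^4 - 5x^3 + 4x^2 + 4x - 2:
Signs of coefficients: +, -, +, +, -
Number of sign changes: 3
Possible positive real roots: 3, 1

For negative roots, examine f(-x) = 8x^4 + 5x^3 + 4x^2 - 4x - 2:
Signs of coefficients: +, +, +, -, -
Number of sign changes: 1
Possible negative real roots: 1

Positive roots: 3 or 1; Negative roots: 1


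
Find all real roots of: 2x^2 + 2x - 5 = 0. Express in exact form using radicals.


Using the quadratic formula: x = (-b ± sqrt(b^2 - 4ac)) / (2a)
Here a = 2, b = 2, c = -5
Discriminant = b^2 - 4ac = 2^2 - 4(2)(-5) = 4 + 40 = 44
Since discriminant = 44 > 0, there are two real roots.
x = (-2 ± 2*sqrt(11)) / 4
Simplifying: x = (-1 ± sqrt(11)) / 2
Numerically: x ≈ 1.1583 or x ≈ -2.1583

x = (-1 + sqrt(11)) / 2 or x = (-1 - sqrt(11)) / 2


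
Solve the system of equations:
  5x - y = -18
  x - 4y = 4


Using Cramer's rule:
Determinant D = (5)(-4) - (1)(-1) = -20 + 1 = -19
Dx = (-18)(-4) - (4)(-1) = 72 + 4 = 76
Dy = (5)(4) - (1)(-18) = 20 + 18 = 38
x = Dx/D = 76/-19 = -4
y = Dy/D = 38/-19 = -2

x = -4, y = -2


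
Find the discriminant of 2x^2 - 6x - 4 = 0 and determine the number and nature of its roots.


For ax^2 + bx + c = 0, discriminant D = b^2 - 4ac
Here a = 2, b = -6, c = -4
D = (-6)^2 - 4(2)(-4) = 36 + 32 = 68

D = 68 > 0 but not a perfect square
The equation has 2 distinct real irrational roots.

Discriminant = 68, 2 distinct real irrational roots


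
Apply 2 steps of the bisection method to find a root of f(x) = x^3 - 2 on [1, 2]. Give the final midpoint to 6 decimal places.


f(x) = x^3 - 2
f(1) = -1 < 0
f(2) = 6 > 0

Step 1: midpoint = (1.000000 + 2.000000)/2 = 1.500000
  f(1.500000) = 1.375000
  f(mid) > 0, so root is in [1.000000, 1.500000]

Step 2: midpoint = (1.000000 + 1.500000)/2 = 1.250000
  f(1.250000) = -0.046875
  f(mid) < 0, so root is in [1.250000, 1.500000]

midpoint = 1.250000


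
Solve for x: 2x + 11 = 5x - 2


Starting with: 2x + 11 = 5x - 2
Move all x terms to left: (2 - 5)x = -2 - 11
Simplify: -3x = -13
Divide both sides by -3: x = 13/3

x = 13/3


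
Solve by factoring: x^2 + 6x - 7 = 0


We need two numbers that multiply to -7 and add to 6.
Those numbers are -1 and 7 (since (-1) * 7 = -7 and (-1) + 7 = 6).
So x^2 + 6x - 7 = (x - 1)(x + 7) = 0
Setting each factor to zero: x = 1 or x = -7

x = -7, x = 1


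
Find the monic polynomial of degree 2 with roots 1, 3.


A monic polynomial with roots 1, 3 is:
p(x) = (x - 1)(x - 3)
After multiplying by (x - 1): x - 1
After multiplying by (x - 3): x^2 - 4x + 3

x^2 - 4x + 3


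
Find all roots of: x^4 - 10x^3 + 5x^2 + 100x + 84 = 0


Let p(x) = x^4 - 10x^3 + 5x^2 + 100x + 84. By the rational root theorem (leading coefficient 1), any rational root is an integer divisor of 84: try ±1, ±2, ... in turn.
Test x = 1: value = 180 ≠ 0.
Test x = -1: value = 0 ✓, so (x + 1) is a factor.
Synthetic division by (x + 1): bring down 1; 1(-1) - 10 = -11; (-11)(-1) + 5 = 16; 16(-1) + 100 = 84; 84(-1) + 84 = 0 → quotient x^3 - 11x^2 + 16x + 84, remainder 0.
Continue with the quotient x^3 - 11x^2 + 16x + 84 (candidates must divide 84; re-test x = -1 first in case it repeats).
Test x = -1: value = 56 ≠ 0.
Test x = 2: value = 80 ≠ 0.
Test x = -2: value = 0 ✓, so (x + 2) is a factor.
Synthetic division by (x + 2): bring down 1; 1(-2) - 11 = -13; (-13)(-2) + 16 = 42; 42(-2) + 84 = 0 → quotient x^2 - 13x + 42, remainder 0.
Solve the quadratic x^2 - 13x + 42 = 0: discriminant = (-13)^2 - 4(1)(42) = 169 - 168 = 1.
sqrt(1) = 1, so x = (13 ± 1)/2: x = 7 or x = 6.
Collecting all roots found:

x = -2, x = -1, x = 6, x = 7


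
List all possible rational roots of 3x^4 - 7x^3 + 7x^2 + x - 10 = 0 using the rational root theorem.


Rational root theorem: possible roots are ±p/q where:
  p divides the constant term (-10): p ∈ {1, 2, 5, 10}
  q divides the leading coefficient (3): q ∈ {1, 3}

All possible rational roots: -10, -5, -10/3, -2, -5/3, -1, -2/3, -1/3, 1/3, 2/3, 1, 5/3, 2, 10/3, 5, 10

-10, -5, -10/3, -2, -5/3, -1, -2/3, -1/3, 1/3, 2/3, 1, 5/3, 2, 10/3, 5, 10


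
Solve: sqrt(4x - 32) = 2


Square both sides: 4x - 32 = 2^2 = 4
4x = 4 + 32 = 36
x = 9
Check: sqrt(4*9 - 32) = sqrt(4) = 2 ✓

x = 9


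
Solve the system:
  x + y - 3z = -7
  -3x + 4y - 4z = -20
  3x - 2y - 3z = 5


Using Cramer's rule. Expand each determinant along the first row.
D  = 1*[4*(-3) - (-4)*(-2)] - 1*[(-3)*(-3) - (-4)*3] + (-3)*[(-3)*(-2) - 4*3]
  = 1*(-20) - 1*(21) + (-3)*(-6) = -23
Dx = (-7)*[4*(-3) - (-4)*(-2)] - 1*[(-20)*(-3) - (-4)*5] + (-3)*[(-20)*(-2) - 4*5]
  = (-7)*(-20) - 1*(80) + (-3)*(20) = 0
Dy = 1*[(-20)*(-3) - (-4)*5] - (-7)*[(-3)*(-3) - (-4)*3] + (-3)*[(-3)*5 - (-20)*3]
  = 1*(80) - (-7)*(21) + (-3)*(45) = 92
Dz = 1*[4*5 - (-20)*(-2)] - 1*[(-3)*5 - (-20)*3] + (-7)*[(-3)*(-2) - 4*3]
  = 1*(-20) - 1*(45) + (-7)*(-6) = -23
x = Dx/D = 0/-23 = 0, y = Dy/D = 92/-23 = -4, z = Dz/D = -23/-23 = 1
Check eq1: (1)(0) + (1)(-4) + (-3)(1) = -7 = -7 ✓
Check eq2: (-3)(0) + (4)(-4) + (-4)(1) = -20 = -20 ✓
Check eq3: (3)(0) + (-2)(-4) + (-3)(1) = 5 = 5 ✓

x = 0, y = -4, z = 1


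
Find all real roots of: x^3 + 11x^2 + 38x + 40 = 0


Let p(x) = x^3 + 11x^2 + 38x + 40. By the rational root theorem (leading coefficient 1), any rational root is an integer divisor of 40: try ±1, ±2, ... in turn.
Test x = 1: value = 90 ≠ 0.
Test x = -1: value = 12 ≠ 0.
Test x = 2: value = 168 ≠ 0.
Test x = -2: value = 0 ✓, so (x + 2) is a factor.
Synthetic division by (x + 2): bring down 1; 1(-2) + 11 = 9; 9(-2) + 38 = 20; 20(-2) + 40 = 0 → quotient x^2 + 9x + 20, remainder 0.
Solve the quadratic x^2 + 9x + 20 = 0: discriminant = 9^2 - 4(1)(20) = 81 - 80 = 1.
sqrt(1) = 1, so x = (-9 ± 1)/2: x = -4 or x = -5.

x = -5, x = -4, x = -2


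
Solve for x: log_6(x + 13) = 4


Convert to exponential form: x + 13 = 6^4 = 1296
x = 1296 - 13 = 1283
Check: log_6(1283 + 13) = log_6(1296) = log_6(1296) = 4 ✓

x = 1283


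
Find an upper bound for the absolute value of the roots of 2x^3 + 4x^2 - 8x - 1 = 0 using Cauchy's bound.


Cauchy's bound: all roots r satisfy |r| <= 1 + max(|a_i/a_n|) for i = 0,...,n-1
where a_n is the leading coefficient.

Coefficients: [2, 4, -8, -1]
Leading coefficient a_n = 2
Ratios |a_i/a_n|: 2, 4, 1/2
Maximum ratio: 4
Cauchy's bound: |r| <= 1 + 4 = 5

Upper bound = 5


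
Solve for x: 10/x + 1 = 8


Subtract 1 from both sides: 10/x = 7
Multiply both sides by x: 10 = 7 * x
Divide by 7: x = 10/7

x = 10/7


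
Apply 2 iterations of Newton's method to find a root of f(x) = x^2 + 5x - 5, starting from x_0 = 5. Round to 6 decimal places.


Newton's method: x_(n+1) = x_n - f(x_n)/f'(x_n)
f(x) = x^2 + 5x - 5
f'(x) = 2x + 5

Iteration 1:
  f(5.000000) = 45.000000
  f'(5.000000) = 15.000000
  x_1 = 5.000000 - (45.000000)/(15.000000) = 2.000000

Iteration 2:
  f(2.000000) = 9.000000
  f'(2.000000) = 9.000000
  x_2 = 2.000000 - (9.000000)/(9.000000) = 1.000000

x_2 = 1.000000


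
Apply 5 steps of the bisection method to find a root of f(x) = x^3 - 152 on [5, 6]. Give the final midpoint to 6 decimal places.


f(x) = x^3 - 152
f(5) = -27 < 0
f(6) = 64 > 0

Step 1: midpoint = (5.000000 + 6.000000)/2 = 5.500000
  f(5.500000) = 14.375000
  f(mid) > 0, so root is in [5.000000, 5.500000]

Step 2: midpoint = (5.000000 + 5.500000)/2 = 5.250000
  f(5.250000) = -7.296875
  f(mid) < 0, so root is in [5.250000, 5.500000]

Step 3: midpoint = (5.250000 + 5.500000)/2 = 5.375000
  f(5.375000) = 3.287109
  f(mid) > 0, so root is in [5.250000, 5.375000]

Step 4: midpoint = (5.250000 + 5.375000)/2 = 5.312500
  f(5.312500) = -2.067139
  f(mid) < 0, so root is in [5.312500, 5.375000]

Step 5: midpoint = (5.312500 + 5.375000)/2 = 5.343750
  f(5.343750) = 0.594330
  f(mid) > 0, so root is in [5.312500, 5.343750]

midpoint = 5.343750


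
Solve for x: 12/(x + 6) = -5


Multiply both sides by (x + 6): 12 = -5(x + 6)
Distribute: 12 = -5x - 30
-5x = 12 + 30 = 42
x = -42/5

x = -42/5


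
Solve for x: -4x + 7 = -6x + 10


Starting with: -4x + 7 = -6x + 10
Move all x terms to left: (-4 + 6)x = 10 - 7
Simplify: 2x = 3
Divide both sides by 2: x = 3/2

x = 3/2


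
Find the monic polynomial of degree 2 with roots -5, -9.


A monic polynomial with roots -5, -9 is:
p(x) = (x + 5)(x + 9)
After multiplying by (x + 5): x + 5
After multiplying by (x + 9): x^2 + 14x + 45

x^2 + 14x + 45


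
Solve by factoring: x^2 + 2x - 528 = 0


We need two numbers that multiply to -528 and add to 2.
Those numbers are -22 and 24 (since (-22) * 24 = -528 and (-22) + 24 = 2).
So x^2 + 2x - 528 = (x - 22)(x + 24) = 0
Setting each factor to zero: x = 22 or x = -24

x = -24, x = 22


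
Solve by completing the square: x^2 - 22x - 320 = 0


Start: x^2 - 22x - 320 = 0
Move constant: x^2 - 22x = 320
Half of -22 is -11, squared is 121
Add 121 to both sides: x^2 - 22x + 121 = 441
(x - 11)^2 = 441
x - 11 = ±21
x = 11 + 21 = 32 or x = 11 - 21 = -10

x = -10, x = 32


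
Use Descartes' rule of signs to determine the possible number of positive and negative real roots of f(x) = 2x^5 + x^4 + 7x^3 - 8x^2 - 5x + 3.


Descartes' rule of signs:

For positive roots, count sign changes in f(x) = 2x^5 + x^4 + 7x^3 - 8x^2 - 5x + 3:
Signs of coefficients: +, +, +, -, -, +
Number of sign changes: 2
Possible positive real roots: 2, 0

For negative roots, examine f(-x) = -2x^5 + x^4 - 7x^3 - 8x^2 + 5x + 3:
Signs of coefficients: -, +, -, -, +, +
Number of sign changes: 3
Possible negative real roots: 3, 1

Positive roots: 2 or 0; Negative roots: 3 or 1


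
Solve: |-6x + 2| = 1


An absolute value equation |expr| = 1 gives two cases:
Case 1: -6x + 2 = 1
  -6x = -1, so x = 1/6
Case 2: -6x + 2 = -1
  -6x = -3, so x = 1/2

x = 1/6, x = 1/2


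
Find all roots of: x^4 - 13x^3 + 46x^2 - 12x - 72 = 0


Let p(x) = x^4 - 13x^3 + 46x^2 - 12x - 72. By the rational root theorem (leading coefficient 1), any rational root is an integer divisor of 72: try ±1, ±2, ... in turn.
Test x = 1: value = -50 ≠ 0.
Test x = -1: value = 0 ✓, so (x + 1) is a factor.
Synthetic division by (x + 1): bring down 1; 1(-1) - 13 = -14; (-14)(-1) + 46 = 60; 60(-1) - 12 = -72; (-72)(-1) - 72 = 0 → quotient x^3 - 14x^2 + 60x - 72, remainder 0.
Continue with the quotient x^3 - 14x^2 + 60x - 72 (candidates must divide 72; re-test x = -1 first in case it repeats).
Test x = -1: value = -147 ≠ 0.
Test x = 2: value = 0 ✓, so (x - 2) is a factor.
Synthetic division by (x - 2): bring down 1; 1(2) - 14 = -12; (-12)(2) + 60 = 36; 36(2) - 72 = 0 → quotient x^2 - 12x + 36, remainder 0.
Solve the quadratic x^2 - 12x + 36 = 0: discriminant = (-12)^2 - 4(1)(36) = 144 - 144 = 0.
Discriminant = 0, so a double root: x = 12/2 = 6.
Collecting all roots found:

x = -1, x = 2, x = 6 (multiplicity 2)


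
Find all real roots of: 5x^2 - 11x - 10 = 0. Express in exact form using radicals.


Using the quadratic formula: x = (-b ± sqrt(b^2 - 4ac)) / (2a)
Here a = 5, b = -11, c = -10
Discriminant = b^2 - 4ac = (-11)^2 - 4(5)(-10) = 121 + 200 = 321
Since discriminant = 321 > 0, there are two real roots.
x = (11 ± sqrt(321)) / 10
Numerically: x ≈ 2.8916 or x ≈ -0.6916

x = (11 + sqrt(321)) / 10 or x = (11 - sqrt(321)) / 10


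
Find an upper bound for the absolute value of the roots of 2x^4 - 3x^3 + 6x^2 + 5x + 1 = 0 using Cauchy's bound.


Cauchy's bound: all roots r satisfy |r| <= 1 + max(|a_i/a_n|) for i = 0,...,n-1
where a_n is the leading coefficient.

Coefficients: [2, -3, 6, 5, 1]
Leading coefficient a_n = 2
Ratios |a_i/a_n|: 3/2, 3, 5/2, 1/2
Maximum ratio: 3
Cauchy's bound: |r| <= 1 + 3 = 4

Upper bound = 4


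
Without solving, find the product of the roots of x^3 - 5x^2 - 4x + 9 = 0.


By Vieta's formulas for x^3 + bx^2 + cx + d = 0:
  r1 + r2 + r3 = -b/a = 5
  r1*r2 + r1*r3 + r2*r3 = c/a = -4
  r1*r2*r3 = -d/a = -9


Product = -9


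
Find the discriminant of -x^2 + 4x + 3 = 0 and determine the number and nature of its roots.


For ax^2 + bx + c = 0, discriminant D = b^2 - 4ac
Here a = -1, b = 4, c = 3
D = (4)^2 - 4(-1)(3) = 16 + 12 = 28

D = 28 > 0 but not a perfect square
The equation has 2 distinct real irrational roots.

Discriminant = 28, 2 distinct real irrational roots
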